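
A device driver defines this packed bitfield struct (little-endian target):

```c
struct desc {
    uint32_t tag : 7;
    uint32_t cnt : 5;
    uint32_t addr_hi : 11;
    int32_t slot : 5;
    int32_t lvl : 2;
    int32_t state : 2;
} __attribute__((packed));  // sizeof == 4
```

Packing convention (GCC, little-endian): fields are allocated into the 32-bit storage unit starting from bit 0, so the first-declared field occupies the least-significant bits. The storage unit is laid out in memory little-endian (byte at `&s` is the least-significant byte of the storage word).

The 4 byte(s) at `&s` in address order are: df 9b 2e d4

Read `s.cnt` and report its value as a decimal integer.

[0]=0xdf [1]=0x9b [2]=0x2e [3]=0xd4 (little-endian) → word 0xd42e9bdf
tag:7 @ bit 0 → (0xd42e9bdf>>0)&0x7f = 0x5f
cnt:5 @ bit 7 → (0xd42e9bdf>>7)&0x1f = 0x17  ←
addr_hi:11 @ bit 12 → (0xd42e9bdf>>12)&0x7ff = 0x2e9
slot:5 @ bit 23 → (0xd42e9bdf>>23)&0x1f = 0x8
lvl:2 @ bit 28 → (0xd42e9bdf>>28)&0x3 = 0x1
state:2 @ bit 30 → (0xd42e9bdf>>30)&0x3 = 0x3

23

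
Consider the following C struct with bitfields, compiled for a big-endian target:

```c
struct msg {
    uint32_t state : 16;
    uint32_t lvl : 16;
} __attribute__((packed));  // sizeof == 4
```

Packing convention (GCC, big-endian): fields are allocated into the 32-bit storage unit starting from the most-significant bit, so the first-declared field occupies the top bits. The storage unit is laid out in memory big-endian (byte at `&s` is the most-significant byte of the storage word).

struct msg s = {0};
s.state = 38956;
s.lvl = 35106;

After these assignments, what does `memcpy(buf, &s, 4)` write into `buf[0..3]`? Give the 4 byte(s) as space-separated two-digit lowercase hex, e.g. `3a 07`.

98 2c 89 22

state:16 = 38956 → 0x982c << 16 → word 0x982c0000
lvl:16 = 35106 → 0x8922 << 0 → word 0x982c8922
word = 0x982c8922 → big-endian bytes:
  [0]=0x98  [1]=0x2c  [2]=0x89  [3]=0x22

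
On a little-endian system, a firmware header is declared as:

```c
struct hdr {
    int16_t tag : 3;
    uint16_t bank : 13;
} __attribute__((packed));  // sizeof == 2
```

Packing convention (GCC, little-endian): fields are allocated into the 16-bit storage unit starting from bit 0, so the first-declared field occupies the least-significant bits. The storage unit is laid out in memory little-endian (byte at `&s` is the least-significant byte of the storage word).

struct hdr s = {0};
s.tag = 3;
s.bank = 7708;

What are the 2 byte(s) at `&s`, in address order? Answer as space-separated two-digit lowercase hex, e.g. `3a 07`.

e3 f0

tag (3b) val=3 bits=0x3 at bit 0: 0x0003
bank (13b) val=7708 bits=0x1e1c at bit 3: 0xf0e3
word = 0xf0e3 → little-endian bytes:
  [0]=0xe3  [1]=0xf0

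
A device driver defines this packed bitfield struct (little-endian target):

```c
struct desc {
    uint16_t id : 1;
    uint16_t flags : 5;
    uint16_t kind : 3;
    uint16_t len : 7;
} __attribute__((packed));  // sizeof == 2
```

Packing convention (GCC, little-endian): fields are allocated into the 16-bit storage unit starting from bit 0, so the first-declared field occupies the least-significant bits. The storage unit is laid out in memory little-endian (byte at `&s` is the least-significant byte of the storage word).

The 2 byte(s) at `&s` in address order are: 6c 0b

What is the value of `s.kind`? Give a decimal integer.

5

[0]=0x6c [1]=0x0b (little-endian) → word 0x0b6c
id [0+:1] = (word>>0) & 0x1 = 0
flags [1+:5] = (word>>1) & 0x1f = 22
kind [6+:3] = (word>>6) & 0x7 = 5  ←
len [9+:7] = (word>>9) & 0x7f = 5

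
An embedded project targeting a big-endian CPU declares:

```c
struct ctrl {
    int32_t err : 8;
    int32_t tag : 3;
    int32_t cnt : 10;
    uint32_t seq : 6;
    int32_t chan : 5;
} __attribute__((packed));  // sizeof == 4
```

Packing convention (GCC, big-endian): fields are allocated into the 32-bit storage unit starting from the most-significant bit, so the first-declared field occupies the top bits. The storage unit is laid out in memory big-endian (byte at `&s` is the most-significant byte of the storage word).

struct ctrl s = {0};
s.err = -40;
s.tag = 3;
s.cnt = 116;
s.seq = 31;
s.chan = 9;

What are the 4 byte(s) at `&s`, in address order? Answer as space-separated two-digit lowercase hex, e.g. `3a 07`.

err (8b) val=-40 bits=0xd8 at bit 24: 0xd8000000
tag (3b) val=3 bits=0x3 at bit 21: 0xd8600000
cnt (10b) val=116 bits=0x74 at bit 11: 0xd863a000
seq (6b) val=31 bits=0x1f at bit 5: 0xd863a3e0
chan (5b) val=9 bits=0x9 at bit 0: 0xd863a3e9
word = 0xd863a3e9 → big-endian bytes:
  [0]=0xd8  [1]=0x63  [2]=0xa3  [3]=0xe9

d8 63 a3 e9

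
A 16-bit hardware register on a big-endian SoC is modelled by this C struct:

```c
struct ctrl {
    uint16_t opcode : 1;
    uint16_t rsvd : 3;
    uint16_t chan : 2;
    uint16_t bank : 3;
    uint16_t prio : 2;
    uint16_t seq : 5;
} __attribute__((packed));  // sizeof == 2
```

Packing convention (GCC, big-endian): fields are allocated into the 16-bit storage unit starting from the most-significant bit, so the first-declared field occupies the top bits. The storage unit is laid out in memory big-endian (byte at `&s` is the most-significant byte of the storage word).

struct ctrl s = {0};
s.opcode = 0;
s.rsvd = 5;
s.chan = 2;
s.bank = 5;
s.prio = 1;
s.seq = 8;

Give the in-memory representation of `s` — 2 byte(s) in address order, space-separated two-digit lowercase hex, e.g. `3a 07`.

5a a8

[15+:1] opcode=0 & 0x1 = 0x0; word=0x0000
[12+:3] rsvd=5 & 0x7 = 0x5; word=0x5000
[10+:2] chan=2 & 0x3 = 0x2; word=0x5800
[7+:3] bank=5 & 0x7 = 0x5; word=0x5a80
[5+:2] prio=1 & 0x3 = 0x1; word=0x5aa0
[0+:5] seq=8 & 0x1f = 0x8; word=0x5aa8
word = 0x5aa8 → big-endian bytes:
  [0]=0x5a  [1]=0xa8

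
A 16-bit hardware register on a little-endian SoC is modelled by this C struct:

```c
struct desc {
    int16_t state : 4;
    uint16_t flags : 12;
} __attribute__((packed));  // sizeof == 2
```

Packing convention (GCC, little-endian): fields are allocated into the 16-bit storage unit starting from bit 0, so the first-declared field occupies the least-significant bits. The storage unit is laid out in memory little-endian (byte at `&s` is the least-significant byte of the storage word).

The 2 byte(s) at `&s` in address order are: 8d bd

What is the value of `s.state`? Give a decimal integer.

-3

[0]=0x8d [1]=0xbd (little-endian) → word 0xbd8d
state [0+:4] = (word>>0) & 0xf = 13  ←
flags [4+:12] = (word>>4) & 0xfff = 3032
state signed 4b, MSB=1: 13 - 16 = -3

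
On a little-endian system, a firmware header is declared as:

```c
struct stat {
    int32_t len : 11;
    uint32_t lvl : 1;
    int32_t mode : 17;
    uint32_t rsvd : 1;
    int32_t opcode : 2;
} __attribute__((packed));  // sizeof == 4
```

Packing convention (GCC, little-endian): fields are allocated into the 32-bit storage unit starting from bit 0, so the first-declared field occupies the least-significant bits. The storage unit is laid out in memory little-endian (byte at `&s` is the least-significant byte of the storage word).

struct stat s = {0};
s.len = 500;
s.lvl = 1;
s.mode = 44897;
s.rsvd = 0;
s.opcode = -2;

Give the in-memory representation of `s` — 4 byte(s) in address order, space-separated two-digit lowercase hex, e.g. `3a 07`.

f4 19 f6 8a

len (11b) val=500 bits=0x1f4 at bit 0: 0x000001f4
lvl (1b) val=1 bits=0x1 at bit 11: 0x000009f4
mode (17b) val=44897 bits=0xaf61 at bit 12: 0x0af619f4
rsvd (1b) val=0 bits=0x0 at bit 29: 0x0af619f4
opcode (2b) val=-2 bits=0x2 at bit 30: 0x8af619f4
word = 0x8af619f4 → little-endian bytes:
  [0]=0xf4  [1]=0x19  [2]=0xf6  [3]=0x8a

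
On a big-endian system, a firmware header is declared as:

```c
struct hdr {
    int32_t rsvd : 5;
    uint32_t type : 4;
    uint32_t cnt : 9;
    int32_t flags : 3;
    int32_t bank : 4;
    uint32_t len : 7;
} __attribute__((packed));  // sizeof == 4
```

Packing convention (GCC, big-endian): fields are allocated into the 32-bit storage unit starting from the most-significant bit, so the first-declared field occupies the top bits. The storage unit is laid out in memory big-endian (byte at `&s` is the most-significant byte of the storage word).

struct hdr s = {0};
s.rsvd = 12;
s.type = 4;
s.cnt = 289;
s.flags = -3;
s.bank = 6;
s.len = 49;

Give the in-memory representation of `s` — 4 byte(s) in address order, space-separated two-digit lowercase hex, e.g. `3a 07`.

rsvd (5b) val=12 bits=0xc at bit 27: 0x60000000
type (4b) val=4 bits=0x4 at bit 23: 0x62000000
cnt (9b) val=289 bits=0x121 at bit 14: 0x62484000
flags (3b) val=-3 bits=0x5 at bit 11: 0x62486800
bank (4b) val=6 bits=0x6 at bit 7: 0x62486b00
len (7b) val=49 bits=0x31 at bit 0: 0x62486b31
word = 0x62486b31 → big-endian bytes:
  [0]=0x62  [1]=0x48  [2]=0x6b  [3]=0x31

62 48 6b 31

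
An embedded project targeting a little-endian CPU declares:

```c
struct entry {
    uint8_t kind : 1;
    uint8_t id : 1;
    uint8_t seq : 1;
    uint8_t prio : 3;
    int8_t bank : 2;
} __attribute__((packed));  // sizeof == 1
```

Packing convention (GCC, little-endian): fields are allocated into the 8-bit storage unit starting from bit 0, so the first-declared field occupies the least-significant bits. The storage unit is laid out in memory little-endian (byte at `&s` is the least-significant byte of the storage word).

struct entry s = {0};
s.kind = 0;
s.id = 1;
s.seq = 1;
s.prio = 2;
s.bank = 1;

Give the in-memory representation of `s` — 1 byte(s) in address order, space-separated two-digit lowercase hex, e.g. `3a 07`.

kind:1 = 0 → 0x0 << 0 → word 0x00
id:1 = 1 → 0x1 << 1 → word 0x02
seq:1 = 1 → 0x1 << 2 → word 0x06
prio:3 = 2 → 0x2 << 3 → word 0x16
bank:2 = 1 → 0x1 << 6 → word 0x56
word = 0x56 → little-endian bytes:
  [0]=0x56

56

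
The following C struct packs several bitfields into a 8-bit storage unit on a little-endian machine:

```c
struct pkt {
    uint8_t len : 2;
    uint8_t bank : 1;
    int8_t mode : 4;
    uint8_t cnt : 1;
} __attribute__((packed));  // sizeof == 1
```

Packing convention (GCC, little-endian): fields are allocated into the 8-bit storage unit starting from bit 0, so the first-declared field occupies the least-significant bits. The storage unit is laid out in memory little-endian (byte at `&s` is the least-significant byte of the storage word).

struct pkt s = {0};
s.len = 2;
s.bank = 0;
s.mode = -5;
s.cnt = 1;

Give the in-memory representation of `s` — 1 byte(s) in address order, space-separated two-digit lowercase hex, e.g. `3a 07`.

len (2b) val=2 bits=0x2 at bit 0: 0x02
bank (1b) val=0 bits=0x0 at bit 2: 0x02
mode (4b) val=-5 bits=0xb at bit 3: 0x5a
cnt (1b) val=1 bits=0x1 at bit 7: 0xda
word = 0xda → little-endian bytes:
  [0]=0xda

da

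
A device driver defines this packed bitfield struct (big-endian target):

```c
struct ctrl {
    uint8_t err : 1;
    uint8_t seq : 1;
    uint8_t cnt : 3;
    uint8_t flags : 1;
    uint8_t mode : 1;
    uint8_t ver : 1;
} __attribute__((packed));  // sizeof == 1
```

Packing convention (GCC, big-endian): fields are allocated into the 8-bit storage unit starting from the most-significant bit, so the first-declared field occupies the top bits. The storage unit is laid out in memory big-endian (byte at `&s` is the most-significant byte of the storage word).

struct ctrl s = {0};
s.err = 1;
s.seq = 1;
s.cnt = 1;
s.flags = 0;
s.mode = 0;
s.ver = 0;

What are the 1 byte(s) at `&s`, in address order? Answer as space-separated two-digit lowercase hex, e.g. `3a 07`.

err:1 = 1 → 0x1 << 7 → word 0x80
seq:1 = 1 → 0x1 << 6 → word 0xc0
cnt:3 = 1 → 0x1 << 3 → word 0xc8
flags:1 = 0 → 0x0 << 2 → word 0xc8
mode:1 = 0 → 0x0 << 1 → word 0xc8
ver:1 = 0 → 0x0 << 0 → word 0xc8
word = 0xc8 → big-endian bytes:
  [0]=0xc8

c8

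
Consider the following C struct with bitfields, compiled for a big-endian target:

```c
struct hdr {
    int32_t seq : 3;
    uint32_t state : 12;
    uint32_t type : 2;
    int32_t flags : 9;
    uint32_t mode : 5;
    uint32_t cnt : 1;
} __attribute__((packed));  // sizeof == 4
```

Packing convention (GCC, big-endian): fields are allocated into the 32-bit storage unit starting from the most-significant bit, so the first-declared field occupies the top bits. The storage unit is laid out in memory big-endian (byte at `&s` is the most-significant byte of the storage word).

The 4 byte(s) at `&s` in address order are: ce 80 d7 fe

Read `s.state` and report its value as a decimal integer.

1856

[0]=0xce [1]=0x80 [2]=0xd7 [3]=0xfe (big-endian) → word 0xce80d7fe
seq:3 @ bit 29 → (0xce80d7fe>>29)&0x7 = 0x6
state:12 @ bit 17 → (0xce80d7fe>>17)&0xfff = 0x740  ←
type:2 @ bit 15 → (0xce80d7fe>>15)&0x3 = 0x1
flags:9 @ bit 6 → (0xce80d7fe>>6)&0x1ff = 0x15f
mode:5 @ bit 1 → (0xce80d7fe>>1)&0x1f = 0x1f
cnt:1 @ bit 0 → (0xce80d7fe>>0)&0x1 = 0x0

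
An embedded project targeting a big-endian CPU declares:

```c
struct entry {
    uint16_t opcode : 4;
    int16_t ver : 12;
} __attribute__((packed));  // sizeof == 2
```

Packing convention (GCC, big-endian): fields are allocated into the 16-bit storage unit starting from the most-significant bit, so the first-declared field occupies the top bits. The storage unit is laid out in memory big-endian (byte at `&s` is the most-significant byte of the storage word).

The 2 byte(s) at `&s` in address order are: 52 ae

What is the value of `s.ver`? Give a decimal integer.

[0]=0x52 [1]=0xae (big-endian) → word 0x52ae
opcode:4 @ bit 12 → (0x52ae>>12)&0xf = 0x5
ver:12 @ bit 0 → (0x52ae>>0)&0xfff = 0x2ae  ←
ver signed 12b, MSB=0: value = 686

686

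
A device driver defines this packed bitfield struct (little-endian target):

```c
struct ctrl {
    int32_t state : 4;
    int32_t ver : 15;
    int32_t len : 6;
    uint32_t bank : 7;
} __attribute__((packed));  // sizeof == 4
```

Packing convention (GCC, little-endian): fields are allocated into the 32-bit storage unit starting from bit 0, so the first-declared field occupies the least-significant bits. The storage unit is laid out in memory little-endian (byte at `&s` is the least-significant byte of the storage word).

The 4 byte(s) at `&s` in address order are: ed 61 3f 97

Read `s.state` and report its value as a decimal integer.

[0]=0xed [1]=0x61 [2]=0x3f [3]=0x97 (little-endian) → word 0x973f61ed
state [0+:4] = (word>>0) & 0xf = 13  ←
ver [4+:15] = (word>>4) & 0x7fff = 30238
len [19+:6] = (word>>19) & 0x3f = 39
bank [25+:7] = (word>>25) & 0x7f = 75
state signed 4b, MSB=1: 13 - 16 = -3

-3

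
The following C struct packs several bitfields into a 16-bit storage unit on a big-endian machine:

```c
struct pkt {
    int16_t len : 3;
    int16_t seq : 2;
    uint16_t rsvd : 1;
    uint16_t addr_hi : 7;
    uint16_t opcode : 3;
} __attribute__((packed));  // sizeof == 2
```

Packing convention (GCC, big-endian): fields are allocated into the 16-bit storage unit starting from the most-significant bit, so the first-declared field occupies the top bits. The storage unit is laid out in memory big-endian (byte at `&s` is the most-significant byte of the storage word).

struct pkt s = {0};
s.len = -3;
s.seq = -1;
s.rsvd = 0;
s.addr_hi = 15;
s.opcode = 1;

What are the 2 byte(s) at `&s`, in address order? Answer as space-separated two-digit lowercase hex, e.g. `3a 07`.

b8 79

[13+:3] len=-3 & 0x7 = 0x5; word=0xa000
[11+:2] seq=-1 & 0x3 = 0x3; word=0xb800
[10+:1] rsvd=0 & 0x1 = 0x0; word=0xb800
[3+:7] addr_hi=15 & 0x7f = 0xf; word=0xb878
[0+:3] opcode=1 & 0x7 = 0x1; word=0xb879
word = 0xb879 → big-endian bytes:
  [0]=0xb8  [1]=0x79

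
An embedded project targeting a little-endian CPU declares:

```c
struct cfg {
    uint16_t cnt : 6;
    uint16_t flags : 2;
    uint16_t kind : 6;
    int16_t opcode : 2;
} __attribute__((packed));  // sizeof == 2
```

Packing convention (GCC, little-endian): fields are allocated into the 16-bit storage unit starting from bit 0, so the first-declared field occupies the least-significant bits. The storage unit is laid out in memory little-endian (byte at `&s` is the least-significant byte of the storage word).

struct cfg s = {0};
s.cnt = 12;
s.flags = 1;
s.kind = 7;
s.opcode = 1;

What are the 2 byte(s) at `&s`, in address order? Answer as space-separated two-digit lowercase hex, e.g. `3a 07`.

cnt:6 = 12 → 0xc << 0 → word 0x000c
flags:2 = 1 → 0x1 << 6 → word 0x004c
kind:6 = 7 → 0x7 << 8 → word 0x074c
opcode:2 = 1 → 0x1 << 14 → word 0x474c
word = 0x474c → little-endian bytes:
  [0]=0x4c  [1]=0x47

4c 47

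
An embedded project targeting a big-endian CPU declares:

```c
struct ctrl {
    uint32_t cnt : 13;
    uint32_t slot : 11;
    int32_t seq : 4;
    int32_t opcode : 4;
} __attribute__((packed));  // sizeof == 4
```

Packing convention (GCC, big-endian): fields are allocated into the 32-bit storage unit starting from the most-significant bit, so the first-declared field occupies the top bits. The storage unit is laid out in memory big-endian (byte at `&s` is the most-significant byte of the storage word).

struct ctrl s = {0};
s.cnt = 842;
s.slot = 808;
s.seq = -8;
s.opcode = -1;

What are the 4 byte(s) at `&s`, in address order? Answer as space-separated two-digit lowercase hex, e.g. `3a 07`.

1a 53 28 8f

cnt:13 = 842 → 0x34a << 19 → word 0x1a500000
slot:11 = 808 → 0x328 << 8 → word 0x1a532800
seq:4 = -8 → 0x8 << 4 → word 0x1a532880
opcode:4 = -1 → 0xf << 0 → word 0x1a53288f
word = 0x1a53288f → big-endian bytes:
  [0]=0x1a  [1]=0x53  [2]=0x28  [3]=0x8f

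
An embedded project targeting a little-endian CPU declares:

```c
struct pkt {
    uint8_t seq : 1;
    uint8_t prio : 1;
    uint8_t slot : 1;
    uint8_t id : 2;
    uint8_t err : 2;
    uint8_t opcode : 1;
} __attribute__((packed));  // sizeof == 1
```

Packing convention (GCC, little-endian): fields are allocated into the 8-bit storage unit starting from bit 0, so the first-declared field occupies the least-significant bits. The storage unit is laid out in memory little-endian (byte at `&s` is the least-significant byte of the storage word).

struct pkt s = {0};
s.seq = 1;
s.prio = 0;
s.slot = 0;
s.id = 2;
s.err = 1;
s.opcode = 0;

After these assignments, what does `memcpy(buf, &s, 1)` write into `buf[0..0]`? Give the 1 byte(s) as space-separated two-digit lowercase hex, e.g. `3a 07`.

[0+:1] seq=1 & 0x1 = 0x1; word=0x01
[1+:1] prio=0 & 0x1 = 0x0; word=0x01
[2+:1] slot=0 & 0x1 = 0x0; word=0x01
[3+:2] id=2 & 0x3 = 0x2; word=0x11
[5+:2] err=1 & 0x3 = 0x1; word=0x31
[7+:1] opcode=0 & 0x1 = 0x0; word=0x31
word = 0x31 → little-endian bytes:
  [0]=0x31

31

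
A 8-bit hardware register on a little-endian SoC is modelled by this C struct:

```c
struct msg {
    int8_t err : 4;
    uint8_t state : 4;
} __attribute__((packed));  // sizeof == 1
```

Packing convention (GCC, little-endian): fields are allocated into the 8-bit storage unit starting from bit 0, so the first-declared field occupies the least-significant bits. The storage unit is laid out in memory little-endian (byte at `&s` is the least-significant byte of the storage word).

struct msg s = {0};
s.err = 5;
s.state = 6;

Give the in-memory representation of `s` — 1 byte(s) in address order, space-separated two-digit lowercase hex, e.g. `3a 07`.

err:4 = 5 → 0x5 << 0 → word 0x05
state:4 = 6 → 0x6 << 4 → word 0x65
word = 0x65 → little-endian bytes:
  [0]=0x65

65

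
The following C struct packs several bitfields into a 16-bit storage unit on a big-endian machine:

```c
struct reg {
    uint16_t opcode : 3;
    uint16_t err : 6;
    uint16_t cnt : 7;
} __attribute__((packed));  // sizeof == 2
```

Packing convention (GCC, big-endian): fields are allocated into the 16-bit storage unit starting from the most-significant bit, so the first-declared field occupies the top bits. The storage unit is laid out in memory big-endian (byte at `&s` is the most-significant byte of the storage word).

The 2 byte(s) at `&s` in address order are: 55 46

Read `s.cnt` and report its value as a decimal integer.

[0]=0x55 [1]=0x46 (big-endian) → word 0x5546
opcode [13+:3] = (word>>13) & 0x7 = 2
err [7+:6] = (word>>7) & 0x3f = 42
cnt [0+:7] = (word>>0) & 0x7f = 70  ←

70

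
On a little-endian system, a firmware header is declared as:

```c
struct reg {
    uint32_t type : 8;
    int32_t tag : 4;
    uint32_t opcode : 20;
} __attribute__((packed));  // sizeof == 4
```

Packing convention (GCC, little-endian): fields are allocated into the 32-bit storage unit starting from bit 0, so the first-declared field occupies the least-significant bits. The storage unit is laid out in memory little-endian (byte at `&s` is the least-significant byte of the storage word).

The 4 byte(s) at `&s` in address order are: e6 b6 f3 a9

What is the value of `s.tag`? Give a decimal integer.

[0]=0xe6 [1]=0xb6 [2]=0xf3 [3]=0xa9 (little-endian) → word 0xa9f3b6e6
type [0+:8] = (word>>0) & 0xff = 230
tag [8+:4] = (word>>8) & 0xf = 6  ←
opcode [12+:20] = (word>>12) & 0xfffff = 696123
tag signed 4b, MSB=0: value = 6

6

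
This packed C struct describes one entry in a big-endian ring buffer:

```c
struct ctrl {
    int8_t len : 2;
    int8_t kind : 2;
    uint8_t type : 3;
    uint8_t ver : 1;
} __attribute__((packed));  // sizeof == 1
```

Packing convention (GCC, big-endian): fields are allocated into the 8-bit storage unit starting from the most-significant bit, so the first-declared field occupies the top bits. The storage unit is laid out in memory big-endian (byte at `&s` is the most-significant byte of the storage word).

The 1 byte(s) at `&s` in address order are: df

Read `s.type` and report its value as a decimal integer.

[0]=0xdf (big-endian) → word 0xdf
len [6+:2] = (word>>6) & 0x3 = 3
kind [4+:2] = (word>>4) & 0x3 = 1
type [1+:3] = (word>>1) & 0x7 = 7  ←
ver [0+:1] = (word>>0) & 0x1 = 1

7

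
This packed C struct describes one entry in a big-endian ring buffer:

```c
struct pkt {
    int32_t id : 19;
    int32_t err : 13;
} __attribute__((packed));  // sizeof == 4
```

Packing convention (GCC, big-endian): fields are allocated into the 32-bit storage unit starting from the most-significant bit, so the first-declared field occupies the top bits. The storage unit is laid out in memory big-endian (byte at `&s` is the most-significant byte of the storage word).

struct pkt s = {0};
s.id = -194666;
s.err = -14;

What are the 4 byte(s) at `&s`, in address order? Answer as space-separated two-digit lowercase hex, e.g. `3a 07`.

id:19 = -194666 → 0x50796 << 13 → word 0xa0f2c000
err:13 = -14 → 0x1ff2 << 0 → word 0xa0f2dff2
word = 0xa0f2dff2 → big-endian bytes:
  [0]=0xa0  [1]=0xf2  [2]=0xdf  [3]=0xf2

a0 f2 df f2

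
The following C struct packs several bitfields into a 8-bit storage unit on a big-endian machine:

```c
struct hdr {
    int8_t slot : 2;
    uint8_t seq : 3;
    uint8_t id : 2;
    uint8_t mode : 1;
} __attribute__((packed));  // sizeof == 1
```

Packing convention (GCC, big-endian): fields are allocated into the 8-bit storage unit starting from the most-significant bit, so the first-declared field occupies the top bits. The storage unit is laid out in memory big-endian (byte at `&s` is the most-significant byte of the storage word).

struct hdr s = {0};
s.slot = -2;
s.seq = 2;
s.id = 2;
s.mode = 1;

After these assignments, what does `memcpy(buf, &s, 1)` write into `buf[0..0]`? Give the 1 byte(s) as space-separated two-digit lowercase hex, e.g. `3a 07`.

95

slot (2b) val=-2 bits=0x2 at bit 6: 0x80
seq (3b) val=2 bits=0x2 at bit 3: 0x90
id (2b) val=2 bits=0x2 at bit 1: 0x94
mode (1b) val=1 bits=0x1 at bit 0: 0x95
word = 0x95 → big-endian bytes:
  [0]=0x95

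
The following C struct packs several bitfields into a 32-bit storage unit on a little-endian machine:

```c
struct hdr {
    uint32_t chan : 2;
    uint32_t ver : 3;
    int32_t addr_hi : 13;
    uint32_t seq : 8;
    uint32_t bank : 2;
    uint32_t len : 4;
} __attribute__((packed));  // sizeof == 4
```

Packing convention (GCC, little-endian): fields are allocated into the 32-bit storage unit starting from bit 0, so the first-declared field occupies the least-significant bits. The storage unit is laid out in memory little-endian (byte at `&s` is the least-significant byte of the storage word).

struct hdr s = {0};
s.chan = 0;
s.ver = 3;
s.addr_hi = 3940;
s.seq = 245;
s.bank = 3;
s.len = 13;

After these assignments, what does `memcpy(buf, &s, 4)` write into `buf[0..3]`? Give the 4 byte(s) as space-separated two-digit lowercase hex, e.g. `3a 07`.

8c ec d5 df

chan (2b) val=0 bits=0x0 at bit 0: 0x00000000
ver (3b) val=3 bits=0x3 at bit 2: 0x0000000c
addr_hi (13b) val=3940 bits=0xf64 at bit 5: 0x0001ec8c
seq (8b) val=245 bits=0xf5 at bit 18: 0x03d5ec8c
bank (2b) val=3 bits=0x3 at bit 26: 0x0fd5ec8c
len (4b) val=13 bits=0xd at bit 28: 0xdfd5ec8c
word = 0xdfd5ec8c → little-endian bytes:
  [0]=0x8c  [1]=0xec  [2]=0xd5  [3]=0xdf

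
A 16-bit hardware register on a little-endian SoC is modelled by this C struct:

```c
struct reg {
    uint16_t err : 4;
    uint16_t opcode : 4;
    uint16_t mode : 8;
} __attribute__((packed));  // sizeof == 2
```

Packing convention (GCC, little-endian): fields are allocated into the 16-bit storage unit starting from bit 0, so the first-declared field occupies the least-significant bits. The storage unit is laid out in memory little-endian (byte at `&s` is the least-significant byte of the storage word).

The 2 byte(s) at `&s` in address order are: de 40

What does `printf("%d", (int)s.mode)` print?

[0]=0xde [1]=0x40 (little-endian) → word 0x40de
err:4 @ bit 0 → (0x40de>>0)&0xf = 0xe
opcode:4 @ bit 4 → (0x40de>>4)&0xf = 0xd
mode:8 @ bit 8 → (0x40de>>8)&0xff = 0x40  ←

64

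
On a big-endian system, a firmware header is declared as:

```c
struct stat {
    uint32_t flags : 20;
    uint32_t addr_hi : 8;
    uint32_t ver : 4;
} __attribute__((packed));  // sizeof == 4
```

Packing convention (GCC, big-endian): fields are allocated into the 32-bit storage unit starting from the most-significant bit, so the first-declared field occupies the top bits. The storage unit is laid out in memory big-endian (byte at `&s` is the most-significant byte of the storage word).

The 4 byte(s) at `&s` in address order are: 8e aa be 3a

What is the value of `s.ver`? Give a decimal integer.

[0]=0x8e [1]=0xaa [2]=0xbe [3]=0x3a (big-endian) → word 0x8eaabe3a
flags [12+:20] = (word>>12) & 0xfffff = 584363
addr_hi [4+:8] = (word>>4) & 0xff = 227
ver [0+:4] = (word>>0) & 0xf = 10  ←

10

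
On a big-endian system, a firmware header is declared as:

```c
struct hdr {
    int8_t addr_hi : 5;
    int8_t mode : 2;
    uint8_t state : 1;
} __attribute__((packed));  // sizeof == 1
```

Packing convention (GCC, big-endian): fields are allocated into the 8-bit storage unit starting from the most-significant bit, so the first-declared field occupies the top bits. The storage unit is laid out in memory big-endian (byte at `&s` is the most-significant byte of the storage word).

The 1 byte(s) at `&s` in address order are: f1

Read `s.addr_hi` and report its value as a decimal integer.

-2

[0]=0xf1 (big-endian) → word 0xf1
addr_hi:5 @ bit 3 → (0xf1>>3)&0x1f = 0x1e  ←
mode:2 @ bit 1 → (0xf1>>1)&0x3 = 0x0
state:1 @ bit 0 → (0xf1>>0)&0x1 = 0x1
addr_hi signed 5b, MSB=1: 30 - 32 = -2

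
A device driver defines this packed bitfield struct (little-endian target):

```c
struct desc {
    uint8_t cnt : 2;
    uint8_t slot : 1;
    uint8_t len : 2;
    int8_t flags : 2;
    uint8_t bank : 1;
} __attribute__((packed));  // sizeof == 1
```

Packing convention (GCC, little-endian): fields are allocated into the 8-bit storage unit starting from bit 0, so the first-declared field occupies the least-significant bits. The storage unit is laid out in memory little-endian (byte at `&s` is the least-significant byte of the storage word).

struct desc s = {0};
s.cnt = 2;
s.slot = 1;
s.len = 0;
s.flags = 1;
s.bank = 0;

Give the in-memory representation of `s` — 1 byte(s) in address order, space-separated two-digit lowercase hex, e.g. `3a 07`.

cnt:2 = 2 → 0x2 << 0 → word 0x02
slot:1 = 1 → 0x1 << 2 → word 0x06
len:2 = 0 → 0x0 << 3 → word 0x06
flags:2 = 1 → 0x1 << 5 → word 0x26
bank:1 = 0 → 0x0 << 7 → word 0x26
word = 0x26 → little-endian bytes:
  [0]=0x26

26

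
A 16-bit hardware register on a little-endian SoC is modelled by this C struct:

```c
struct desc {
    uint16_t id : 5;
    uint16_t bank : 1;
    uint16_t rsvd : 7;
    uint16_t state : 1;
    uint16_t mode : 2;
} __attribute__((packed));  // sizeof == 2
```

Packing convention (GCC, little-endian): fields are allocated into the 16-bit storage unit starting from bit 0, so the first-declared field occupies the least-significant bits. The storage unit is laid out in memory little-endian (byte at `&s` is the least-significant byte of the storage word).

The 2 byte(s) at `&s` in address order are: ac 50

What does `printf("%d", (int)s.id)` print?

12

[0]=0xac [1]=0x50 (little-endian) → word 0x50ac
id [0+:5] = (word>>0) & 0x1f = 12  ←
bank [5+:1] = (word>>5) & 0x1 = 1
rsvd [6+:7] = (word>>6) & 0x7f = 66
state [13+:1] = (word>>13) & 0x1 = 0
mode [14+:2] = (word>>14) & 0x3 = 1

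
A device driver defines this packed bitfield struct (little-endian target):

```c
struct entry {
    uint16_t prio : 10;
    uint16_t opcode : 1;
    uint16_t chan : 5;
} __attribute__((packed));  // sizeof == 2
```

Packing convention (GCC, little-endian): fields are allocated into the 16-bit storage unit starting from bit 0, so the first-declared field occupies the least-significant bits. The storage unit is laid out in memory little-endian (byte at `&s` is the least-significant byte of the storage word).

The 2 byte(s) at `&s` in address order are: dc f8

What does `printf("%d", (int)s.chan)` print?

31

[0]=0xdc [1]=0xf8 (little-endian) → word 0xf8dc
prio:10 @ bit 0 → (0xf8dc>>0)&0x3ff = 0xdc
opcode:1 @ bit 10 → (0xf8dc>>10)&0x1 = 0x0
chan:5 @ bit 11 → (0xf8dc>>11)&0x1f = 0x1f  ←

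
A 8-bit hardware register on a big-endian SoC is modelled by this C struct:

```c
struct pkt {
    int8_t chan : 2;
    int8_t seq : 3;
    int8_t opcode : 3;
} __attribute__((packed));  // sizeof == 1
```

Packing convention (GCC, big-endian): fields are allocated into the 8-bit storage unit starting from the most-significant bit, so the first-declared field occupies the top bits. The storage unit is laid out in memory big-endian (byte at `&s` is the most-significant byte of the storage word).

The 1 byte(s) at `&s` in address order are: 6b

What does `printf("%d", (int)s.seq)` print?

-3

[0]=0x6b (big-endian) → word 0x6b
chan [6+:2] = (word>>6) & 0x3 = 1
seq [3+:3] = (word>>3) & 0x7 = 5  ←
opcode [0+:3] = (word>>0) & 0x7 = 3
seq signed 3b, MSB=1: 5 - 8 = -3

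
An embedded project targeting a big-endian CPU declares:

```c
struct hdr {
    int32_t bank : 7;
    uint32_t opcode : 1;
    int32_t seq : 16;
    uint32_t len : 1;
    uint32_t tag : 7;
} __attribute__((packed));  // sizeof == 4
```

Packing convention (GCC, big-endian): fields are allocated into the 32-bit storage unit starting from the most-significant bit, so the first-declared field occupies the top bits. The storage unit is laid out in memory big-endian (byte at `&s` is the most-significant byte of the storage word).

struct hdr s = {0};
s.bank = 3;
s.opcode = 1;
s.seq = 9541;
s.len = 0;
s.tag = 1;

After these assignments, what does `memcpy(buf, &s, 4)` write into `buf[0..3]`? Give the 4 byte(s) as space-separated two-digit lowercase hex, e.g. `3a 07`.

bank:7 = 3 → 0x3 << 25 → word 0x06000000
opcode:1 = 1 → 0x1 << 24 → word 0x07000000
seq:16 = 9541 → 0x2545 << 8 → word 0x07254500
len:1 = 0 → 0x0 << 7 → word 0x07254500
tag:7 = 1 → 0x1 << 0 → word 0x07254501
word = 0x07254501 → big-endian bytes:
  [0]=0x07  [1]=0x25  [2]=0x45  [3]=0x01

07 25 45 01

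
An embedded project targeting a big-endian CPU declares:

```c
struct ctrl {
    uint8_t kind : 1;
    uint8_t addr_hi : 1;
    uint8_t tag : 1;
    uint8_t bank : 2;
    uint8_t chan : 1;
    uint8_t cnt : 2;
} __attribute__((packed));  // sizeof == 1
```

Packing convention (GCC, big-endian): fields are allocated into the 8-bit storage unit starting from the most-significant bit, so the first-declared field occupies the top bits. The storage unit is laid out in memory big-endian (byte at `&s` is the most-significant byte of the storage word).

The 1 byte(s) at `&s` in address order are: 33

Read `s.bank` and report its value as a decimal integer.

[0]=0x33 (big-endian) → word 0x33
kind [7+:1] = (word>>7) & 0x1 = 0
addr_hi [6+:1] = (word>>6) & 0x1 = 0
tag [5+:1] = (word>>5) & 0x1 = 1
bank [3+:2] = (word>>3) & 0x3 = 2  ←
chan [2+:1] = (word>>2) & 0x1 = 0
cnt [0+:2] = (word>>0) & 0x3 = 3

2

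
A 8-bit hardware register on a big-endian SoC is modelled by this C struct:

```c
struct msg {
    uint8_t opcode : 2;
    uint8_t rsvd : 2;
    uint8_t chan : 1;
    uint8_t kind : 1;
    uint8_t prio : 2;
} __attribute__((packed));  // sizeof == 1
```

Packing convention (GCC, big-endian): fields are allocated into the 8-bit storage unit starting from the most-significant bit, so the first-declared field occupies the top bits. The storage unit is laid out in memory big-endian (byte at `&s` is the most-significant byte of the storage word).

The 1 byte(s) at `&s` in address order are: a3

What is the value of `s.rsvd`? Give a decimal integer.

[0]=0xa3 (big-endian) → word 0xa3
opcode [6+:2] = (word>>6) & 0x3 = 2
rsvd [4+:2] = (word>>4) & 0x3 = 2  ←
chan [3+:1] = (word>>3) & 0x1 = 0
kind [2+:1] = (word>>2) & 0x1 = 0
prio [0+:2] = (word>>0) & 0x3 = 3

2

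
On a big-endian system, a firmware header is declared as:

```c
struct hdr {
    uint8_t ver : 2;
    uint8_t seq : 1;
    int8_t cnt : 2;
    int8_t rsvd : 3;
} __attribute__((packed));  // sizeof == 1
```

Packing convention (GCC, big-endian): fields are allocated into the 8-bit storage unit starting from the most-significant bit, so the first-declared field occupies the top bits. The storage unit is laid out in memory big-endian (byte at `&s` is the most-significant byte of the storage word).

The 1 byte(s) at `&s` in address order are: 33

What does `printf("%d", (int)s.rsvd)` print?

[0]=0x33 (big-endian) → word 0x33
ver [6+:2] = (word>>6) & 0x3 = 0
seq [5+:1] = (word>>5) & 0x1 = 1
cnt [3+:2] = (word>>3) & 0x3 = 2
rsvd [0+:3] = (word>>0) & 0x7 = 3  ←
rsvd signed 3b, MSB=0: value = 3

3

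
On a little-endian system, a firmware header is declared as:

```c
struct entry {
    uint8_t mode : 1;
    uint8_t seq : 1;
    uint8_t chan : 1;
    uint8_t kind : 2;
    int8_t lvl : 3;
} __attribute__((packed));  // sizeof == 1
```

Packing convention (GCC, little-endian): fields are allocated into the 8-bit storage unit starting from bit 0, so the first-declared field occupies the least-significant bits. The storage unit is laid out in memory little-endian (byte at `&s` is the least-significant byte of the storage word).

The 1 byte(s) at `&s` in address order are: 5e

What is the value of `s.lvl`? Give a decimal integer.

[0]=0x5e (little-endian) → word 0x5e
mode [0+:1] = (word>>0) & 0x1 = 0
seq [1+:1] = (word>>1) & 0x1 = 1
chan [2+:1] = (word>>2) & 0x1 = 1
kind [3+:2] = (word>>3) & 0x3 = 3
lvl [5+:3] = (word>>5) & 0x7 = 2  ←
lvl signed 3b, MSB=0: value = 2

2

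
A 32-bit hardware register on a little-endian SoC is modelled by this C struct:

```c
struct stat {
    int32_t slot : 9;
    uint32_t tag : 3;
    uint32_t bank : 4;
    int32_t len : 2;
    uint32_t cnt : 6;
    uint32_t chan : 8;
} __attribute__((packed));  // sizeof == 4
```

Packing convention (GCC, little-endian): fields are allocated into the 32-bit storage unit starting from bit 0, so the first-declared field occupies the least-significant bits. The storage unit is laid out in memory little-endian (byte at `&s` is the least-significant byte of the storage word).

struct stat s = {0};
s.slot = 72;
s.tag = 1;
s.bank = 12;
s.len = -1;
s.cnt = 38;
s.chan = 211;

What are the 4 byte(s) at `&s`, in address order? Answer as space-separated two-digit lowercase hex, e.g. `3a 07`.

slot (9b) val=72 bits=0x48 at bit 0: 0x00000048
tag (3b) val=1 bits=0x1 at bit 9: 0x00000248
bank (4b) val=12 bits=0xc at bit 12: 0x0000c248
len (2b) val=-1 bits=0x3 at bit 16: 0x0003c248
cnt (6b) val=38 bits=0x26 at bit 18: 0x009bc248
chan (8b) val=211 bits=0xd3 at bit 24: 0xd39bc248
word = 0xd39bc248 → little-endian bytes:
  [0]=0x48  [1]=0xc2  [2]=0x9b  [3]=0xd3

48 c2 9b d3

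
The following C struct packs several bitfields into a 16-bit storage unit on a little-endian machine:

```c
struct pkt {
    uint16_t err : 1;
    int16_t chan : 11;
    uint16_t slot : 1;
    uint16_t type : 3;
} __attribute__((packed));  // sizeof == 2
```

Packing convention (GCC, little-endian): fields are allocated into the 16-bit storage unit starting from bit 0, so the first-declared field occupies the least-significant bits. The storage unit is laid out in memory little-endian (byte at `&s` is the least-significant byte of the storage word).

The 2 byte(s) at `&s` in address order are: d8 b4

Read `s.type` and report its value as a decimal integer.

[0]=0xd8 [1]=0xb4 (little-endian) → word 0xb4d8
err [0+:1] = (word>>0) & 0x1 = 0
chan [1+:11] = (word>>1) & 0x7ff = 620
slot [12+:1] = (word>>12) & 0x1 = 1
type [13+:3] = (word>>13) & 0x7 = 5  ←

5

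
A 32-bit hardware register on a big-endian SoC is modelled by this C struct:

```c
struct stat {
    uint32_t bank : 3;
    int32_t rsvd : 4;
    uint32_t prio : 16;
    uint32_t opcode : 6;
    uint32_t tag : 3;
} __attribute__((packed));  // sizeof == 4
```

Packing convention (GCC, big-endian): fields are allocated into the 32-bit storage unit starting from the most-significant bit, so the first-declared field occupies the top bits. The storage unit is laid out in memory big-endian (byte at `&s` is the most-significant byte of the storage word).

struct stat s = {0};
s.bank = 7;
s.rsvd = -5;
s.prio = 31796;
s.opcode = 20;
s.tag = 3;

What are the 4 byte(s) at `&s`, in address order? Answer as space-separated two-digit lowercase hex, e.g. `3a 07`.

f6 f8 68 a3

[29+:3] bank=7 & 0x7 = 0x7; word=0xe0000000
[25+:4] rsvd=-5 & 0xf = 0xb; word=0xf6000000
[9+:16] prio=31796 & 0xffff = 0x7c34; word=0xf6f86800
[3+:6] opcode=20 & 0x3f = 0x14; word=0xf6f868a0
[0+:3] tag=3 & 0x7 = 0x3; word=0xf6f868a3
word = 0xf6f868a3 → big-endian bytes:
  [0]=0xf6  [1]=0xf8  [2]=0x68  [3]=0xa3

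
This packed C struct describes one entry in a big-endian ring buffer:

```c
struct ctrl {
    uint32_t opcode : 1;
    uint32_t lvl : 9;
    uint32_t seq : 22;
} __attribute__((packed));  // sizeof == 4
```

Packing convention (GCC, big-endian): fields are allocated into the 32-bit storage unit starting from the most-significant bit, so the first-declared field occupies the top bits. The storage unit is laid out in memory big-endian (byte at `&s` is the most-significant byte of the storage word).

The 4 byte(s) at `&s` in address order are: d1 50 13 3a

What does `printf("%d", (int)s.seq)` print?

1053498

[0]=0xd1 [1]=0x50 [2]=0x13 [3]=0x3a (big-endian) → word 0xd150133a
opcode [31+:1] = (word>>31) & 0x1 = 1
lvl [22+:9] = (word>>22) & 0x1ff = 325
seq [0+:22] = (word>>0) & 0x3fffff = 1053498  ←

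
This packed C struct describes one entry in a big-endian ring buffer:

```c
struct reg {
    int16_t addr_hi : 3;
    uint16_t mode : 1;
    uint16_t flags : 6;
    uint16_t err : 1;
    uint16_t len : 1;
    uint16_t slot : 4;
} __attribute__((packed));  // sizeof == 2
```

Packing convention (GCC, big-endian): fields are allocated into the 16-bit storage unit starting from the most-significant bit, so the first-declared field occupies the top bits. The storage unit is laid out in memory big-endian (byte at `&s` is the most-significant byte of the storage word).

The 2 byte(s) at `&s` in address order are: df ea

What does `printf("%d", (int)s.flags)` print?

63

[0]=0xdf [1]=0xea (big-endian) → word 0xdfea
addr_hi:3 @ bit 13 → (0xdfea>>13)&0x7 = 0x6
mode:1 @ bit 12 → (0xdfea>>12)&0x1 = 0x1
flags:6 @ bit 6 → (0xdfea>>6)&0x3f = 0x3f  ←
err:1 @ bit 5 → (0xdfea>>5)&0x1 = 0x1
len:1 @ bit 4 → (0xdfea>>4)&0x1 = 0x0
slot:4 @ bit 0 → (0xdfea>>0)&0xf = 0xa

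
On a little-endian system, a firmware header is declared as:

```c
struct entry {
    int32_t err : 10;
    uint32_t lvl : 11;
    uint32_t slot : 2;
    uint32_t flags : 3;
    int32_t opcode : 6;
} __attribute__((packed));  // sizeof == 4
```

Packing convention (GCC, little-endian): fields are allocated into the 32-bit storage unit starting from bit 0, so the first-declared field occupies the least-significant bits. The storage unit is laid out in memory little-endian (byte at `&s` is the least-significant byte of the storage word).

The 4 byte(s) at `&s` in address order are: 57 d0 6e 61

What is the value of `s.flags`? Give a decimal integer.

[0]=0x57 [1]=0xd0 [2]=0x6e [3]=0x61 (little-endian) → word 0x616ed057
err:10 @ bit 0 → (0x616ed057>>0)&0x3ff = 0x57
lvl:11 @ bit 10 → (0x616ed057>>10)&0x7ff = 0x3b4
slot:2 @ bit 21 → (0x616ed057>>21)&0x3 = 0x3
flags:3 @ bit 23 → (0x616ed057>>23)&0x7 = 0x2  ←
opcode:6 @ bit 26 → (0x616ed057>>26)&0x3f = 0x18

2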